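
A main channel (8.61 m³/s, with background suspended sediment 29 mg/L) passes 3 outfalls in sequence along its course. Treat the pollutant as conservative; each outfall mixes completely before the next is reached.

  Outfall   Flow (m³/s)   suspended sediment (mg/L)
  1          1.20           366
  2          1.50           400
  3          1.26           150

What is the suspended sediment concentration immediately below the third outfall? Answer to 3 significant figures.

118 mg/L

After outfall 1: Q = 8.610 + 1.200 = 9.810 m³/s; C = (8.610·29.00 + 1.200·366.0)/9.810 = 70.22 mg/L.
After outfall 2: Q = 9.810 + 1.500 = 11.31 m³/s; C = (9.810·70.22 + 1.500·400.0)/11.31 = 114.0 mg/L.
After outfall 3: Q = 11.31 + 1.260 = 12.57 m³/s; C = (11.31·114.0 + 1.260·150.0)/12.57 = 117.6 mg/L.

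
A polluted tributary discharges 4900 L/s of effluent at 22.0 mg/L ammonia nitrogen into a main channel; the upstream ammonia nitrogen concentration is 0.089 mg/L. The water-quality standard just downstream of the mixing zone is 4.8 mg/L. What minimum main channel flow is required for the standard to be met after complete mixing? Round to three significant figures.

17900 L/s

Set C_mix = 4.8: (Q·0.08900 + 4900·22.00) / (Q + 4900) = 4.8
→ Q = 4900·(22.00 − 4.8)/(4.8 − 0.08900) = 17890 L/s.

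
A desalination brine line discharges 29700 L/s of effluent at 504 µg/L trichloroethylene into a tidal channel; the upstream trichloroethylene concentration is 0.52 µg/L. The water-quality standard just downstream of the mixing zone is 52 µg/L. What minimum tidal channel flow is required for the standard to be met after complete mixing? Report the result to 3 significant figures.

Set C_mix = 52: (Q·0.5200 + 29700·504.0) / (Q + 29700) = 52
→ Q = 29700·(504.0 − 52)/(52 − 0.5200) = 260800 L/s.

261000 L/s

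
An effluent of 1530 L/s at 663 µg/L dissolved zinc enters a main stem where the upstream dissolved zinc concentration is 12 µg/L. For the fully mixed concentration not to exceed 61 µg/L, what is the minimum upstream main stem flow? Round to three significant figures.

Set C_mix = 61: (Q·12.00 + 1530·663.0) / (Q + 1530) = 61
→ Q = 1530·(663.0 − 61)/(61 − 12.00) = 18800 L/s.

18800 L/s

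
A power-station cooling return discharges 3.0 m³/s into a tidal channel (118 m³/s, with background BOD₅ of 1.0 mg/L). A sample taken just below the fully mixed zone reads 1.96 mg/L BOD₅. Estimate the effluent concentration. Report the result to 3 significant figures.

39.7 mg/L

Mass balance: 118.0·1.000 + 3.000·Cₑ = 121.0·1.960
→ Cₑ = (121.0·1.960 − 118.0·1.000) / 3.000 = 39.72 mg/L.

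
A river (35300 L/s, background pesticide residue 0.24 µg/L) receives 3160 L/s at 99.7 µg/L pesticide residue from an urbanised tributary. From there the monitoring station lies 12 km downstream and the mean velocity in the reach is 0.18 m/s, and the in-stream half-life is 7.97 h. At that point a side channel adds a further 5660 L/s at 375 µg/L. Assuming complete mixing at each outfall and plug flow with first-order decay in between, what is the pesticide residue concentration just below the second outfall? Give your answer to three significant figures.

Flow-weighted average: C = (35300·0.2400 + 3160·99.70) / 38460 = 323500/38460 = 8.412 µg/L; combined flow 38460 L/s.
Travel time t = 12·1000 / 0.18 = 66670 s = 18.52 h.
Half-life 7.97 h → k = ln 2 / 7.97 = 0.08697 h⁻¹ = 2.087 d⁻¹.
Applying C = C₀e^(−kt): 8.412 × 0.1998 = 1.681 µg/L.
Second outfall: C = (38460·1.681 + 5660·375.0)/44120 = 49.57 µg/L.

49.6 µg/L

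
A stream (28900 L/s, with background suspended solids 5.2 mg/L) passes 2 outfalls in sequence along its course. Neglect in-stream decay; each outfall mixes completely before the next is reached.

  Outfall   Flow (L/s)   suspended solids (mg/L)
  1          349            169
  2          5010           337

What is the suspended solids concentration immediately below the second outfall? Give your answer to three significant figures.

55.4 mg/L

After outfall 1: Q = 28900 + 349.0 = 29250 L/s; C = (28900·5.200 + 349.0·169.0)/29250 = 7.154 mg/L.
After outfall 2: Q = 29250 + 5010 = 34260 L/s; C = (29250·7.154 + 5010·337.0)/34260 = 55.39 mg/L.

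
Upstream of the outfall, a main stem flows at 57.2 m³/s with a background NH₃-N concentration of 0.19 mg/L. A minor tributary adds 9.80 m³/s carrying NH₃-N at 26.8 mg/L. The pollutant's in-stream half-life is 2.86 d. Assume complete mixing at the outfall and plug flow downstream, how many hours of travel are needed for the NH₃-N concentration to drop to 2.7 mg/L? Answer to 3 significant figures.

After mixing, C = (57.20·0.1900 + 9.800·26.80) / 67.00 = 273.5/67.00 = 4.082 mg/L.
Half-life 2.86 d → k = ln 2 / 2.86 = 0.2424 d⁻¹.
4.082·exp(−k·t) = 2.7 → t = ln(4.082/2.7)/k = 147400 s = 40.94 h.

40.9 h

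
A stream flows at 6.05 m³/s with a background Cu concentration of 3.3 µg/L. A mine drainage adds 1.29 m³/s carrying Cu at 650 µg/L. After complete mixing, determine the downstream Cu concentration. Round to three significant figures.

Flow-weighted average: C = (6.050·3.300 + 1.290·650.0) / 7.340 = 858.5/7.340 = 117.0 µg/L.

117 µg/L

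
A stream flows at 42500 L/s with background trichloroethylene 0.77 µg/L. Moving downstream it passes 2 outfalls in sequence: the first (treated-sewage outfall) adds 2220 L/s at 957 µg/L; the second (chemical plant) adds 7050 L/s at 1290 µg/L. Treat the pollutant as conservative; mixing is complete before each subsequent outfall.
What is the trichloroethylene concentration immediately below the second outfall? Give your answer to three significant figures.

Outfall 1: combined Q = 44720 L/s; C = (42500·0.7700 + 2220·957.0)/44720 = 48.24 µg/L.
Outfall 2: combined Q = 51770 L/s; C = (44720·48.24 + 7050·1290)/51770 = 217.3 µg/L.

217 µg/L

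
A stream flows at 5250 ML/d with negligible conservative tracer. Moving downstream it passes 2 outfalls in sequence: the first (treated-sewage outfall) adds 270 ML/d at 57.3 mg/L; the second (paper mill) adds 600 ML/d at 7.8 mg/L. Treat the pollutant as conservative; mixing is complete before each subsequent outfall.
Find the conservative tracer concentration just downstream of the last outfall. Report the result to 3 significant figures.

Below outfall 1: Q → 5520 ML/d, C = (5250·0 + 270.0·57.30)/5520 = 2.803 mg/L.
Below outfall 2: Q → 6120 ML/d, C = (5520·2.803 + 600.0·7.800)/6120 = 3.293 mg/L.

3.29 mg/L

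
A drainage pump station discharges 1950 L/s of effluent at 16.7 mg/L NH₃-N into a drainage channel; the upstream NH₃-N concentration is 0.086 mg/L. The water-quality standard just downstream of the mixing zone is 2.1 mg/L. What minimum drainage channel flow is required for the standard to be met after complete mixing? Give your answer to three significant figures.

Set C_mix = 2.1: (Q·0.08600 + 1950·16.70) / (Q + 1950) = 2.1
→ Q = 1950·(16.70 − 2.1)/(2.1 − 0.08600) = 14140 L/s.

14100 L/s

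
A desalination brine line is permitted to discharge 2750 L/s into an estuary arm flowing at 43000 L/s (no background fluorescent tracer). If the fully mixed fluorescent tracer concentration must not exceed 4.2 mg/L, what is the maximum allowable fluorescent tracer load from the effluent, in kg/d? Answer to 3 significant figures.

16600 kg/d

Mass balance at the limit: 43000·0 + 2750·Cₑ = 45750·4.2 → Cₑ = 69.87 mg/L.
2750 L/s = 2.750 m³/s. Load = 2.750 m³/s × 69.87 g/m³ × 86 400 s/d = 16600 kg/d.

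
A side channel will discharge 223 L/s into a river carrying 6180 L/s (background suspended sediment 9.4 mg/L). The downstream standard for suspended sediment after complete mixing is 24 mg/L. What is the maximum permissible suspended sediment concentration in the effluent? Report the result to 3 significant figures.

429 mg/L

At the limit, (Qr·Cr + Qe·Cₑ)/(Qr + Qe) = 24:
Cₑ = (6403·24 − 6180·9.400) / 223.0 = 428.6 mg/L.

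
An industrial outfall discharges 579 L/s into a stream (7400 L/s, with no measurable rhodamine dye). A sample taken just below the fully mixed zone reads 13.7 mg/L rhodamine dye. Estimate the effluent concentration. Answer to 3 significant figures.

189 mg/L

Mass balance: 7400·0 + 579.0·Cₑ = 7979·13.70
→ Cₑ = (7979·13.70 − 7400·0) / 579.0 = 188.8 mg/L.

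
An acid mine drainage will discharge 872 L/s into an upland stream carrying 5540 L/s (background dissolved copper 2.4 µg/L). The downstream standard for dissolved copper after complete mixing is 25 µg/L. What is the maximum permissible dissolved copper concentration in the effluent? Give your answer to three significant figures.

169 µg/L

At the limit, (Qr·Cr + Qe·Cₑ)/(Qr + Qe) = 25:
Cₑ = (6412·25 − 5540·2.400) / 872.0 = 168.6 µg/L.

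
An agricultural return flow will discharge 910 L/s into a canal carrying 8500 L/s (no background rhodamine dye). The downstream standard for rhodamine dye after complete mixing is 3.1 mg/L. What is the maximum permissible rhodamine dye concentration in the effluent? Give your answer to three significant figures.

32.1 mg/L

At the limit, (Qr·Cr + Qe·Cₑ)/(Qr + Qe) = 3.1:
Cₑ = (9410·3.1 − 8500·0) / 910.0 = 32.06 mg/L.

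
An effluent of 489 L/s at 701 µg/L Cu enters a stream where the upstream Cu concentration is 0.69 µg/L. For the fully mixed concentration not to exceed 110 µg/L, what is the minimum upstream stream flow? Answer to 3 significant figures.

2640 L/s

Set C_mix = 110: (Q·0.6900 + 489.0·701.0) / (Q + 489.0) = 110
→ Q = 489.0·(701.0 − 110)/(110 − 0.6900) = 2644 L/s.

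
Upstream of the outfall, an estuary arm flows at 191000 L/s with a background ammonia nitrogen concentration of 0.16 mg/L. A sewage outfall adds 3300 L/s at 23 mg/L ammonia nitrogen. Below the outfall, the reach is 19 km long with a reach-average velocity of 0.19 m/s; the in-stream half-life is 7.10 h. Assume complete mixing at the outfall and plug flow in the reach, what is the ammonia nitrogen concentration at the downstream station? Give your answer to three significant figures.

Mixed concentration C = ΣQC/ΣQ = (191000·0.1600 + 3300·23.00) / 194300 = 106500/194300 = 0.5479 mg/L.
Travel time t = 19·1000 / 0.19 = 100000 s = 27.78 h.
Half-life 7.10 h → k = ln 2 / 7.10 = 0.09763 h⁻¹ = 2.343 d⁻¹.
First-order decay: C = 0.5479·exp(−k·t) = 0.5479·0.06641 = 0.03639 mg/L.

0.0364 mg/L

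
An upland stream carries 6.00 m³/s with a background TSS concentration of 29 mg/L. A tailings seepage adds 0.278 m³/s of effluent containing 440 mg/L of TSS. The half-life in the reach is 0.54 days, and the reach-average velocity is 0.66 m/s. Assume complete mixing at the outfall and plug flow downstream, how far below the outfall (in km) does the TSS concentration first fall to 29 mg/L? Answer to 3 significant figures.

Mass balance: C = (6.000·29.00 + 0.2780·440.0) / 6.278 = 296.3/6.278 = 47.20 mg/L.
Half-life 0.54 d → k = ln 2 / 0.54 = 1.284 d⁻¹.
Set 47.20·exp(−k·t) = 29 → t = ln(47.20/29)/k = 32790 s = 9.107 h.
Distance = v·t = 0.66·32790 = 21640 m = 21.64 km.

21.6 km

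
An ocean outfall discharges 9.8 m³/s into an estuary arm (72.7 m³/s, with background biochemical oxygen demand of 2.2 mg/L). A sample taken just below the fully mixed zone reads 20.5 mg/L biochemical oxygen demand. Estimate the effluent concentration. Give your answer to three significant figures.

156 mg/L

Mass balance: 72.70·2.200 + 9.800·Cₑ = 82.50·20.50
→ Cₑ = (82.50·20.50 − 72.70·2.200) / 9.800 = 156.3 mg/L.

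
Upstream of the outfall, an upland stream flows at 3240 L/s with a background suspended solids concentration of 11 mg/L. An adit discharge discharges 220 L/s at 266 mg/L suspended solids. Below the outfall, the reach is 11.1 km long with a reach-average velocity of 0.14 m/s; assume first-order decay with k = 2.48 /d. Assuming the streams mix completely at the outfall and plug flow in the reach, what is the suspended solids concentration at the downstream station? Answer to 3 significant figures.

Flow-weighted average: C = (3240·11.00 + 220.0·266.0) / 3460 = 94160/3460 = 27.21 mg/L.
Travel time t = 11.1·1000 / 0.14 = 79290 s = 22.02 h.
Decay over the reach: 27.21·exp(−kt) = 27.21·0.1027 = 2.795 mg/L.

2.80 mg/L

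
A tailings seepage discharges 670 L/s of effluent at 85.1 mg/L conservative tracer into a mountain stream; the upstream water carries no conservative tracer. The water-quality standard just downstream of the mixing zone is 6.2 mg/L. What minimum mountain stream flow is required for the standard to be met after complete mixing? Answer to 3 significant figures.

Set C_mix = 6.2: (Q·0 + 670.0·85.10) / (Q + 670.0) = 6.2
→ Q = 670.0·(85.10 − 6.2)/(6.2 − 0) = 8526 L/s.

8530 L/s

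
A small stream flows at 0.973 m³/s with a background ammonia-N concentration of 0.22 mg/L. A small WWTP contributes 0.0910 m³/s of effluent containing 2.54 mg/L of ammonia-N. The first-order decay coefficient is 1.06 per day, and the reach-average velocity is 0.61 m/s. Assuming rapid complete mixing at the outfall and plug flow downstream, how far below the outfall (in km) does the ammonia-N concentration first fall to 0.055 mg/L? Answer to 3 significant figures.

101 km

Flow-weighted average: C = (0.9730·0.2200 + 0.09100·2.540) / 1.064 = 0.4452/1.064 = 0.4184 mg/L.
Set 0.4184·exp(−k·t) = 0.055 → t = ln(0.4184/0.055)/k = 165400 s = 45.94 h.
Distance = v·t = 0.61·165400 = 100900 m = 100.9 km.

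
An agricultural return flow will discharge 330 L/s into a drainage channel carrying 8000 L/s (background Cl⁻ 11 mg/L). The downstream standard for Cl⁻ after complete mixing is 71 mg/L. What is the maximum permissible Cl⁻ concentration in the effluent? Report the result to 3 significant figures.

1530 mg/L

At the limit, (Qr·Cr + Qe·Cₑ)/(Qr + Qe) = 71:
Cₑ = (8330·71 − 8000·11.00) / 330.0 = 1526 mg/L.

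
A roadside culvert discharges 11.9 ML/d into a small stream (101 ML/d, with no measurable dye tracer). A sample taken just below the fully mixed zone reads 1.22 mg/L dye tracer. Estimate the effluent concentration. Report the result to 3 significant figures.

11.6 mg/L

Mass balance: 101.0·0 + 11.90·Cₑ = 112.9·1.220
→ Cₑ = (112.9·1.220 − 101.0·0) / 11.90 = 11.57 mg/L.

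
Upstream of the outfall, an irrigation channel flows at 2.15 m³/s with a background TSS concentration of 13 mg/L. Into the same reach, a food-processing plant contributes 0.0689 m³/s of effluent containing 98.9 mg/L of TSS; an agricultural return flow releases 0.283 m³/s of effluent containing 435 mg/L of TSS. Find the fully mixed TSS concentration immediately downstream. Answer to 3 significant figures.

Conservation of mass: C = (2.150·13.00 + 0.06890·98.90 + 0.2830·435.0) / 2.502 = 157.9/2.502 = 63.10 mg/L.

63.1 mg/L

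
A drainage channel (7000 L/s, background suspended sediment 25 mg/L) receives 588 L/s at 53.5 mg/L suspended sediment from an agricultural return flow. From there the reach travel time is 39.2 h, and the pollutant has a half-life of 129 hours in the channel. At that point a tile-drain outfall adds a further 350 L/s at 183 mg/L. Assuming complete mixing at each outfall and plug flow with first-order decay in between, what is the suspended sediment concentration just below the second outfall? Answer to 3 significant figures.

29.1 mg/L

Mixed concentration C = ΣQC/ΣQ = (7000·25.00 + 588.0·53.50) / 7588 = 206500/7588 = 27.21 mg/L; combined flow 7588 L/s.
Half-life 129 h → k = ln 2 / 129 = 0.005373 h⁻¹ = 0.1290 d⁻¹.
Decay over the reach: 27.21·exp(−kt) = 27.21·0.8101 = 22.04 mg/L.
At the second outfall, C = (7588·22.04 + 350.0·183.0) / (7588 + 350.0) = 29.14 mg/L.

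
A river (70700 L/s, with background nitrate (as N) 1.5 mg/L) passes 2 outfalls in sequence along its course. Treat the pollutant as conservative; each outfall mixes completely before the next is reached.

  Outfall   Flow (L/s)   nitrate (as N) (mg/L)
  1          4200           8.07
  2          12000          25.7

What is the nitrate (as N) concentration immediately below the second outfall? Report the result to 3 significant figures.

5.16 mg/L

Outfall 1: combined Q = 74900 L/s; C = (70700·1.500 + 4200·8.070)/74900 = 1.868 mg/L.
Outfall 2: combined Q = 86900 L/s; C = (74900·1.868 + 12000·25.70)/86900 = 5.159 mg/L.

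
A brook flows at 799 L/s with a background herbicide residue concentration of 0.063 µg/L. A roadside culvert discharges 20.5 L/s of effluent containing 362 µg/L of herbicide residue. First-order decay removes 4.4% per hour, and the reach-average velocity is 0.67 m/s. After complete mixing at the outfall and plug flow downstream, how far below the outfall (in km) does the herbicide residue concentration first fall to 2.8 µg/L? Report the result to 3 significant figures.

Conservation of mass: C = (799.0·0.06300 + 20.50·362.0) / 819.5 = 7471/819.5 = 9.117 µg/L.
4.4%/h lost → k = −ln(1 − 0.044) = 0.04500 h⁻¹.
Set 9.117·exp(−k·t) = 2.8 → t = ln(9.117/2.8)/k = 94450 s = 26.24 h.
Distance = v·t = 0.67·94450 = 63280 m = 63.28 km.

63.3 km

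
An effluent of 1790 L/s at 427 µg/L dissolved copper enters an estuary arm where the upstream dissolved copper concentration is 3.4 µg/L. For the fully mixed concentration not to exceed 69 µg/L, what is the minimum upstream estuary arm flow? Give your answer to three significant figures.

9770 L/s

Set C_mix = 69: (Q·3.400 + 1790·427.0) / (Q + 1790) = 69
→ Q = 1790·(427.0 − 69)/(69 − 3.400) = 9769 L/s.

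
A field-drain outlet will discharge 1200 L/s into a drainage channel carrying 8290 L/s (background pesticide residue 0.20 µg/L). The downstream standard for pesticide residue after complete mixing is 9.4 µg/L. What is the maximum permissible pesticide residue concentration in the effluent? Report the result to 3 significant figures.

73.0 µg/L

At the limit, (Qr·Cr + Qe·Cₑ)/(Qr + Qe) = 9.4:
Cₑ = (9490·9.4 − 8290·0.2000) / 1200 = 72.96 µg/L.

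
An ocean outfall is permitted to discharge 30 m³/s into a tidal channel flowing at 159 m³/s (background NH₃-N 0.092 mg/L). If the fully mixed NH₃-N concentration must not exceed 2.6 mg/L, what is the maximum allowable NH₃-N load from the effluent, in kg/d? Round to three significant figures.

41200 kg/d

Mass balance at the limit: 159.0·0.09200 + 30.00·Cₑ = 189.0·2.6 → Cₑ = 15.89 mg/L.
Load = 30.00 m³/s × 15.89 g/m³ × 86 400 s/d = 41190 kg/d.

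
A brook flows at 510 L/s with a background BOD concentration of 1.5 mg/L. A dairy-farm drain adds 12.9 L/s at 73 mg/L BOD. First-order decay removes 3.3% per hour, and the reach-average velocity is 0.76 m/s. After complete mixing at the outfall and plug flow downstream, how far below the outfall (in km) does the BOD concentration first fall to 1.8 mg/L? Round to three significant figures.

48.5 km

Mass balance: C = (510.0·1.500 + 12.90·73.00) / 522.9 = 1707/522.9 = 3.264 mg/L.
3.3%/h lost → k = −ln(1 − 0.033) = 0.03356 h⁻¹.
Set 3.264·exp(−k·t) = 1.8 → t = ln(3.264/1.8)/k = 63850 s = 17.74 h.
Distance = v·t = 0.76·63850 = 48520 m = 48.52 km.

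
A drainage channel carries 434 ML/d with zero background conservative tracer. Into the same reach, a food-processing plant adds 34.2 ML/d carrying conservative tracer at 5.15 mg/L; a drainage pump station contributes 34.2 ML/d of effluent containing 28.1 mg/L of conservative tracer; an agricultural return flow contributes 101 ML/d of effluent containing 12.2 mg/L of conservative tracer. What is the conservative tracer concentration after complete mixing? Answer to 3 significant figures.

3.93 mg/L

Flow-weighted average: C = (434.0·0 + 34.20·5.150 + 34.20·28.10 + 101.0·12.20) / 603.4 = 2369/603.4 = 3.927 mg/L.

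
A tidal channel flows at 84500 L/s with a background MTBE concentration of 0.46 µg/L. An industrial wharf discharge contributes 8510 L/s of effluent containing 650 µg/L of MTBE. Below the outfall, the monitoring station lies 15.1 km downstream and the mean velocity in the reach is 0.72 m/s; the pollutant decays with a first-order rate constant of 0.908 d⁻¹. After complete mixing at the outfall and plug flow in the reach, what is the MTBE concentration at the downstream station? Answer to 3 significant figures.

Flow-weighted average: C = (84500·0.4600 + 8510·650.0) / 93010 = 5570000/93010 = 59.89 µg/L.
Travel time t = 15.1·1000 / 0.72 = 20970 s = 5.826 h.
Decay over the reach: 59.89·exp(−kt) = 59.89·0.8022 = 48.04 µg/L.

48.0 µg/L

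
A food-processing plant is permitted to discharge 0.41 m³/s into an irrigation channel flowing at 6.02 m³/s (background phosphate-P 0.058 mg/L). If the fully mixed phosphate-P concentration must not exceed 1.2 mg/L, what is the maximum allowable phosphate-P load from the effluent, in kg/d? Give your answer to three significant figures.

636 kg/d

Mass balance at the limit: 6.020·0.05800 + 0.4100·Cₑ = 6.430·1.2 → Cₑ = 17.97 mg/L.
Load = 0.4100 m³/s × 17.97 g/m³ × 86 400 s/d = 636.5 kg/d.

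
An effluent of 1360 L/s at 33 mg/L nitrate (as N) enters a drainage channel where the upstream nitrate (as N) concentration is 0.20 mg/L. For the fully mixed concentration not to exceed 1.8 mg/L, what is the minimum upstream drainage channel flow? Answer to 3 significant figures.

Set C_mix = 1.8: (Q·0.2000 + 1360·33.00) / (Q + 1360) = 1.8
→ Q = 1360·(33.00 − 1.8)/(1.8 − 0.2000) = 26520 L/s.

26500 L/s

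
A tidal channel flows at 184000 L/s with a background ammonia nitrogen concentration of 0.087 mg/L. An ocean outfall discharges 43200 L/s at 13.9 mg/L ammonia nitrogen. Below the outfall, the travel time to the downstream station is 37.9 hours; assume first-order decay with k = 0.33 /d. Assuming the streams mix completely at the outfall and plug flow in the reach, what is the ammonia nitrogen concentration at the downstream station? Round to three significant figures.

Conservation of mass: C = (184000·0.08700 + 43200·13.90) / 227200 = 616500/227200 = 2.713 mg/L.
First-order decay: C = 2.713·exp(−k·t) = 2.713·0.5939 = 1.611 mg/L.

1.61 mg/L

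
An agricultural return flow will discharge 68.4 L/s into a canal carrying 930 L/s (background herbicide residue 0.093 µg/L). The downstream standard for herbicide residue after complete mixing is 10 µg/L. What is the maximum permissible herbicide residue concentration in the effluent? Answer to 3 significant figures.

At the limit, (Qr·Cr + Qe·Cₑ)/(Qr + Qe) = 10:
Cₑ = (998.4·10 − 930.0·0.09300) / 68.40 = 144.7 µg/L.

145 µg/L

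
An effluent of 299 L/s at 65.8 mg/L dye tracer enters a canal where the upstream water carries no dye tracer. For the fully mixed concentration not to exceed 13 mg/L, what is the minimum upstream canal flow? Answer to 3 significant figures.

1210 L/s

Set C_mix = 13: (Q·0 + 299.0·65.80) / (Q + 299.0) = 13
→ Q = 299.0·(65.80 − 13)/(13 − 0) = 1214 L/s.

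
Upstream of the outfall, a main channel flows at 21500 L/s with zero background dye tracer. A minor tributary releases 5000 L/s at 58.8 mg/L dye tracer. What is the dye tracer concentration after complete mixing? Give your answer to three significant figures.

11.1 mg/L

Flow-weighted average: C = (21500·0 + 5000·58.80) / 26500 = 294000/26500 = 11.09 mg/L.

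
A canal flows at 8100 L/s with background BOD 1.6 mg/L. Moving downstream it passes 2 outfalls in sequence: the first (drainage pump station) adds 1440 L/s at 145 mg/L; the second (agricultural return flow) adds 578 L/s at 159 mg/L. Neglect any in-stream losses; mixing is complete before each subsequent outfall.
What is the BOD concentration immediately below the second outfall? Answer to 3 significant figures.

31.0 mg/L

After outfall 1: Q = 8100 + 1440 = 9540 L/s; C = (8100·1.600 + 1440·145.0)/9540 = 23.25 mg/L.
After outfall 2: Q = 9540 + 578.0 = 10120 L/s; C = (9540·23.25 + 578.0·159.0)/10120 = 31.00 mg/L.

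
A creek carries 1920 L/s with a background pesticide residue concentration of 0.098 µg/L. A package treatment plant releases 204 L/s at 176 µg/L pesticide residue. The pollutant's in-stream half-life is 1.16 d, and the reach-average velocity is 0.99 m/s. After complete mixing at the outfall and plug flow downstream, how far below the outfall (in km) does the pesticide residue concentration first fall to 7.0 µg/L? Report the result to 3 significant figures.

127 km

Conservation of mass: C = (1920·0.09800 + 204.0·176.0) / 2124 = 36090/2124 = 16.99 µg/L.
Half-life 1.16 d → k = ln 2 / 1.16 = 0.5975 d⁻¹.
Set 16.99·exp(−k·t) = 7.0 → t = ln(16.99/7.0)/k = 128200 s = 35.62 h.
Distance = v·t = 0.99·128200 = 127000 m = 127.0 km.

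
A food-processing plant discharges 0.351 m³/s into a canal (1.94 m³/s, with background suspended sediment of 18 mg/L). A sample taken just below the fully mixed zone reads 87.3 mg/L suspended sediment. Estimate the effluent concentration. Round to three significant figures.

470 mg/L

Mass balance: 1.940·18.00 + 0.3510·Cₑ = 2.291·87.30
→ Cₑ = (2.291·87.30 − 1.940·18.00) / 0.3510 = 470.3 mg/L.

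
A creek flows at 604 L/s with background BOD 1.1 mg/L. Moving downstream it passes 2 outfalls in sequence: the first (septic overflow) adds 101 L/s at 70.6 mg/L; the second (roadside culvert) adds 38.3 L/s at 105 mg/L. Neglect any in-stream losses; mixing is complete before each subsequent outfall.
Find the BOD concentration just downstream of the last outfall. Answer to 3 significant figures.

Below outfall 1: Q → 705.0 L/s, C = (604.0·1.100 + 101.0·70.60)/705.0 = 11.06 mg/L.
Below outfall 2: Q → 743.3 L/s, C = (705.0·11.06 + 38.30·105.0)/743.3 = 15.90 mg/L.

15.9 mg/L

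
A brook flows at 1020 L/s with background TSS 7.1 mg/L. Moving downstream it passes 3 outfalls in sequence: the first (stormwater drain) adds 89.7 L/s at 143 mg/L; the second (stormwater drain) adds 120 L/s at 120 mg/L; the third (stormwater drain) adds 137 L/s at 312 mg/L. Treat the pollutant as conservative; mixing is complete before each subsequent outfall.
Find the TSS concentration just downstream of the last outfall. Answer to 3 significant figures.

Below outfall 1: Q → 1110 L/s, C = (1020·7.100 + 89.70·143.0)/1110 = 18.09 mg/L.
Below outfall 2: Q → 1230 L/s, C = (1110·18.09 + 120.0·120.0)/1230 = 28.03 mg/L.
Below outfall 3: Q → 1367 L/s, C = (1230·28.03 + 137.0·312.0)/1367 = 56.50 mg/L.

56.5 mg/L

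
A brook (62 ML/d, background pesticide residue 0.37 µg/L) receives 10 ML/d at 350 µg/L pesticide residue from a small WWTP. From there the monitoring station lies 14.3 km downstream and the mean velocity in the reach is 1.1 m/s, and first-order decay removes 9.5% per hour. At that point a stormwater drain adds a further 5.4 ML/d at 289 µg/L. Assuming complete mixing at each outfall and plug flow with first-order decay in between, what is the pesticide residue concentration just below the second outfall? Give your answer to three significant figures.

51.9 µg/L

After mixing, C = (62.00·0.3700 + 10.00·350.0) / 72.00 = 3523/72.00 = 48.93 µg/L; combined flow 72.00 ML/d.
Travel time t = 14.3·1000 / 1.1 = 13000 s = 3.611 h.
9.5%/h lost → k = −ln(1 − 0.095) = 0.09982 h⁻¹.
Decay over the reach: 48.93·exp(−kt) = 48.93·0.6974 = 34.12 µg/L.
At the second outfall, C = (72.00·34.12 + 5.400·289.0) / (72.00 + 5.400) = 51.90 µg/L.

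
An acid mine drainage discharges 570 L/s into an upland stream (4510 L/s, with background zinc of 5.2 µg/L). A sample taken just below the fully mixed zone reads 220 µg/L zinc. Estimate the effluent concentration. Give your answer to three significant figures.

Mass balance: 4510·5.200 + 570.0·Cₑ = 5080·220.0
→ Cₑ = (5080·220.0 − 4510·5.200) / 570.0 = 1920 µg/L.

1920 µg/L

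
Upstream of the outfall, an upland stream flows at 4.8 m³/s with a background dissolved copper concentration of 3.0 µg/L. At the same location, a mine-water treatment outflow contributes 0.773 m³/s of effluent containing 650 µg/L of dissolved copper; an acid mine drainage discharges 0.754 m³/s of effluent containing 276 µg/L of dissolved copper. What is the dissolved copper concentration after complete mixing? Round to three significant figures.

115 µg/L

Conservation of mass: C = (4.800·3.000 + 0.7730·650.0 + 0.7540·276.0) / 6.327 = 725.0/6.327 = 114.6 µg/L.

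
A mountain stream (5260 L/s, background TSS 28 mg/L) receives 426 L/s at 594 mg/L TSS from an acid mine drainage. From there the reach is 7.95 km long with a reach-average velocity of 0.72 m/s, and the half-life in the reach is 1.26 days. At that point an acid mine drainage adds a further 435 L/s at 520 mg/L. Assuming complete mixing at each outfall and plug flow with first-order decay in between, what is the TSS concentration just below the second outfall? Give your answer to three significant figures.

After mixing, C = (5260·28.00 + 426.0·594.0) / 5686 = 400300/5686 = 70.41 mg/L; combined flow 5686 L/s.
Travel time t = 7.95·1000 / 0.72 = 11040 s = 3.067 h.
Half-life 1.26 d → k = ln 2 / 1.26 = 0.5501 d⁻¹.
Applying C = C₀e^(−kt): 70.41 × 0.9321 = 65.63 mg/L.
Second outfall: C = (5686·65.63 + 435.0·520.0)/6121 = 97.92 mg/L.

97.9 mg/L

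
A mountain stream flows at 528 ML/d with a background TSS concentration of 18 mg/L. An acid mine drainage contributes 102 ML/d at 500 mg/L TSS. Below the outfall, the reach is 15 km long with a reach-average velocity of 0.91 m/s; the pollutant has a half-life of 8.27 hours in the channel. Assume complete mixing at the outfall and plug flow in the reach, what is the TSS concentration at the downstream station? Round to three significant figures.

Flow-weighted average: C = (528.0·18.00 + 102.0·500.0) / 630.0 = 60500/630.0 = 96.04 mg/L.
Travel time t = 15·1000 / 0.91 = 16480 s = 4.579 h.
Half-life 8.27 h → k = ln 2 / 8.27 = 0.08381 h⁻¹ = 2.012 d⁻¹.
First-order decay: C = 96.04·exp(−k·t) = 96.04·0.6813 = 65.43 mg/L.

65.4 mg/L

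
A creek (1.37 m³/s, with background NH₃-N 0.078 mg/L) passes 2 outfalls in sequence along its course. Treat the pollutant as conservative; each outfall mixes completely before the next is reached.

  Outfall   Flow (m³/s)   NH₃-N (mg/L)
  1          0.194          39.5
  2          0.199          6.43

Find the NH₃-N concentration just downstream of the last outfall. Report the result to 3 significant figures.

Outfall 1: combined Q = 1.564 m³/s; C = (1.370·0.07800 + 0.1940·39.50)/1.564 = 4.968 mg/L.
Outfall 2: combined Q = 1.763 m³/s; C = (1.564·4.968 + 0.1990·6.430)/1.763 = 5.133 mg/L.

5.13 mg/L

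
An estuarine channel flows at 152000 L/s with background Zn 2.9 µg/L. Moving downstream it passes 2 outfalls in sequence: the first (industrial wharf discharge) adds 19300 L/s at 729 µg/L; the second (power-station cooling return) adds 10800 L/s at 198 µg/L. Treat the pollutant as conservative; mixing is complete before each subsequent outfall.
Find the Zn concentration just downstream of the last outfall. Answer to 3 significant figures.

Below outfall 1: Q → 171300 L/s, C = (152000·2.900 + 19300·729.0)/171300 = 84.71 µg/L.
Below outfall 2: Q → 182100 L/s, C = (171300·84.71 + 10800·198.0)/182100 = 91.43 µg/L.

91.4 µg/L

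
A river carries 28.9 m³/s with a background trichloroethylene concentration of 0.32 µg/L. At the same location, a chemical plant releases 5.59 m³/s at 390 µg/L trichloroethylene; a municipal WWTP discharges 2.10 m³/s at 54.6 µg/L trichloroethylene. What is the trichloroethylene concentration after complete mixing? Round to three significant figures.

After mixing, C = (28.90·0.3200 + 5.590·390.0 + 2.100·54.60) / 36.59 = 2304/36.59 = 62.97 µg/L.

63.0 µg/L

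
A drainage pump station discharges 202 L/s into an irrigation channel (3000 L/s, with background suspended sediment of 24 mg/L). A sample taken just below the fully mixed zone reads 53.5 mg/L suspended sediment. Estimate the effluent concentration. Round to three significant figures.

492 mg/L

Mass balance: 3000·24.00 + 202.0·Cₑ = 3202·53.50
→ Cₑ = (3202·53.50 − 3000·24.00) / 202.0 = 491.6 mg/L.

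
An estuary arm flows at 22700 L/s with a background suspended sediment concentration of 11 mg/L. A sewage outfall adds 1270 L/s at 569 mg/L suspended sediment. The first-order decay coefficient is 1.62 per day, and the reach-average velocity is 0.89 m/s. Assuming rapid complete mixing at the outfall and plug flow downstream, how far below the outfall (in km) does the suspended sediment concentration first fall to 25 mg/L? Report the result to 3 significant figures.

Conservation of mass: C = (22700·11.00 + 1270·569.0) / 23970 = 972300/23970 = 40.56 mg/L.
Set 40.56·exp(−k·t) = 25 → t = ln(40.56/25)/k = 25810 s = 7.171 h.
Distance = v·t = 0.89·25810 = 22970 m = 22.97 km.

23.0 km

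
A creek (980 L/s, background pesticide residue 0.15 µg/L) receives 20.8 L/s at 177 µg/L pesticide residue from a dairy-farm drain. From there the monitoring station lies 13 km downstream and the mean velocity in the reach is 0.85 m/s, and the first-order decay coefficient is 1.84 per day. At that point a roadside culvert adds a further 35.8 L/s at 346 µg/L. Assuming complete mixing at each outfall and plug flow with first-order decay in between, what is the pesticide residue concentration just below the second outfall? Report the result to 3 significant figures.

14.6 µg/L

Mass balance: C = (980.0·0.1500 + 20.80·177.0) / 1001 = 3829/1001 = 3.826 µg/L; combined flow 1001 L/s.
Travel time t = 13·1000 / 0.85 = 15290 s = 4.248 h.
Decay over the reach: 3.826·exp(−kt) = 3.826·0.7220 = 2.762 µg/L.
At the second outfall, C = (1001·2.762 + 35.80·346.0) / (1001 + 35.80) = 14.62 µg/L.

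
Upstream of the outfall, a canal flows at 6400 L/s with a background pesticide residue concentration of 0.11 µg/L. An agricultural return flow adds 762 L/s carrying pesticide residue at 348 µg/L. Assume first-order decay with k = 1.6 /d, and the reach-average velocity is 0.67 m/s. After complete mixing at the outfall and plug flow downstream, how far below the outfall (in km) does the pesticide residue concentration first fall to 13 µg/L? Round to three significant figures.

Conservation of mass: C = (6400·0.1100 + 762.0·348.0) / 7162 = 265900/7162 = 37.12 µg/L.
Set 37.12·exp(−k·t) = 13 → t = ln(37.12/13)/k = 56660 s = 15.74 h.
Distance = v·t = 0.67·56660 = 37960 m = 37.96 km.

38.0 km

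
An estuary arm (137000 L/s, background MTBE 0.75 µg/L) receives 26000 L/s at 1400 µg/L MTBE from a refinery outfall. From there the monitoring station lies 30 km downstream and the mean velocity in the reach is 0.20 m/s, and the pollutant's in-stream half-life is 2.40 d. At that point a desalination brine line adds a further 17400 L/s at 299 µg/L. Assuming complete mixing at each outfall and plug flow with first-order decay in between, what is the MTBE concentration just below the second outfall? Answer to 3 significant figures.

Conservation of mass: C = (137000·0.7500 + 26000·1400) / 163000 = 36500000/163000 = 223.9 µg/L; combined flow 163000 L/s.
Travel time t = 30·1000 / 0.20 = 150000 s = 41.67 h.
Half-life 2.40 d → k = ln 2 / 2.40 = 0.2888 d⁻¹.
Applying C = C₀e^(−kt): 223.9 × 0.6057 = 135.6 µg/L.
Second outfall: C = (163000·135.6 + 17400·299.0)/180400 = 151.4 µg/L.

151 µg/L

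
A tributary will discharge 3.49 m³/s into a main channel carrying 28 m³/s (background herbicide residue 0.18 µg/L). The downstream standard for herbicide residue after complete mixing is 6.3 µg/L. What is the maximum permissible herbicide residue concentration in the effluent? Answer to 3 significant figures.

55.4 µg/L

At the limit, (Qr·Cr + Qe·Cₑ)/(Qr + Qe) = 6.3:
Cₑ = (31.49·6.3 − 28.00·0.1800) / 3.490 = 55.40 µg/L.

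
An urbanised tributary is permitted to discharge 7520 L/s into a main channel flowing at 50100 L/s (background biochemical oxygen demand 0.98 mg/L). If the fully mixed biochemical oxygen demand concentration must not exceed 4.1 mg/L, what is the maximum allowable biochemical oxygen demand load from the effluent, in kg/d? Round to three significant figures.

Mass balance at the limit: 50100·0.9800 + 7520·Cₑ = 57620·4.1 → Cₑ = 24.89 mg/L.
7520 L/s = 7.520 m³/s. Load = 7.520 m³/s × 24.89 g/m³ × 86 400 s/d = 16170 kg/d.

16200 kg/d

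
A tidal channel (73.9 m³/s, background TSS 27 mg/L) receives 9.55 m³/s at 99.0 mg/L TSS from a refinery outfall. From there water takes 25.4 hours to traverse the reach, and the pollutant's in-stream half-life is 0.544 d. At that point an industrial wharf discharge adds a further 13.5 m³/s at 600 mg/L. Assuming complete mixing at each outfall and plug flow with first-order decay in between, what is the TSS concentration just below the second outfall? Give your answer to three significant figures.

Mass balance: C = (73.90·27.00 + 9.550·99.00) / 83.45 = 2941/83.45 = 35.24 mg/L; combined flow 83.45 m³/s.
Half-life 0.544 d → k = ln 2 / 0.544 = 1.274 d⁻¹.
After decay, C = 35.24 × e^(−kt) = 35.24 × 0.2596 = 9.149 mg/L.
Second outfall: C = (83.45·9.149 + 13.50·600.0)/96.95 = 91.42 mg/L.

91.4 mg/L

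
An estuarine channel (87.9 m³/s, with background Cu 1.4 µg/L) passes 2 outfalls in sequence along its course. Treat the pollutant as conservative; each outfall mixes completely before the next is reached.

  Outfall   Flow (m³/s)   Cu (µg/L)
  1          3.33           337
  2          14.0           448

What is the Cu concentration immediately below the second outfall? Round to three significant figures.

71.4 µg/L

After outfall 1: Q = 87.90 + 3.330 = 91.23 m³/s; C = (87.90·1.400 + 3.330·337.0)/91.23 = 13.65 µg/L.
After outfall 2: Q = 91.23 + 14.00 = 105.2 m³/s; C = (91.23·13.65 + 14.00·448.0)/105.2 = 71.44 µg/L.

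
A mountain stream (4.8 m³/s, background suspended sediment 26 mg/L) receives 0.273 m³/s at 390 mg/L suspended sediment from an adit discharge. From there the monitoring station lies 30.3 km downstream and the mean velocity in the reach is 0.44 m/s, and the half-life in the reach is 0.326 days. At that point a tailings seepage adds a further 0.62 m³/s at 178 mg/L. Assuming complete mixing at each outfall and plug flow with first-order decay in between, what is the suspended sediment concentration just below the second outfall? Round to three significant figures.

26.8 mg/L

After mixing, C = (4.800·26.00 + 0.2730·390.0) / 5.073 = 231.3/5.073 = 45.59 mg/L; combined flow 5.073 m³/s.
Travel time t = 30.3·1000 / 0.44 = 68860 s = 19.13 h.
Half-life 0.326 d → k = ln 2 / 0.326 = 2.126 d⁻¹.
Applying C = C₀e^(−kt): 45.59 × 0.1837 = 8.373 mg/L.
At the second outfall, C = (5.073·8.373 + 0.6200·178.0) / (5.073 + 0.6200) = 26.85 mg/L.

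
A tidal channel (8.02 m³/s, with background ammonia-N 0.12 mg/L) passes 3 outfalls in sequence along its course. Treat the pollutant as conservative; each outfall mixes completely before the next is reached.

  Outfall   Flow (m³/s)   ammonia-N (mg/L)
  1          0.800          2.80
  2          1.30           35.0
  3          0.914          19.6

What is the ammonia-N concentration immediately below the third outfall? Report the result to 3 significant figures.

6.04 mg/L

Below outfall 1: Q → 8.820 m³/s, C = (8.020·0.1200 + 0.8000·2.800)/8.820 = 0.3631 mg/L.
Below outfall 2: Q → 10.12 m³/s, C = (8.820·0.3631 + 1.300·35.00)/10.12 = 4.812 mg/L.
Below outfall 3: Q → 11.03 m³/s, C = (10.12·4.812 + 0.9140·19.60)/11.03 = 6.037 mg/L.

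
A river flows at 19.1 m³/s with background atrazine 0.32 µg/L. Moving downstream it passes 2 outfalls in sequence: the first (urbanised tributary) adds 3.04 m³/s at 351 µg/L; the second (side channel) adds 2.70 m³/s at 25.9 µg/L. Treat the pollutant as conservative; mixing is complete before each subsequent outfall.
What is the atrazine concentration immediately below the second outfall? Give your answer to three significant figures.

Outfall 1: combined Q = 22.14 m³/s; C = (19.10·0.3200 + 3.040·351.0)/22.14 = 48.47 µg/L.
Outfall 2: combined Q = 24.84 m³/s; C = (22.14·48.47 + 2.700·25.90)/24.84 = 46.02 µg/L.

46.0 µg/L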